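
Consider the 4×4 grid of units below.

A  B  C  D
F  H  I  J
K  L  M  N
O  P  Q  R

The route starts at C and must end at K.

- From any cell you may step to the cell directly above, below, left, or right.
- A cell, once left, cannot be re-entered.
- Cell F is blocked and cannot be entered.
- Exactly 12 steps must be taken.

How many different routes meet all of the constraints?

4

Need simple routes of exactly 12 moves from C to K (Manhattan distance 4, so 4 moves are spent on a detour and 4 undoing it).
Enumerating: C B H L M I J N R Q P O K | C B H I J N R Q M L P O K | C D J N R Q M I H L P O K | C D J I H L M N R Q P O K.
That gives 4 routes.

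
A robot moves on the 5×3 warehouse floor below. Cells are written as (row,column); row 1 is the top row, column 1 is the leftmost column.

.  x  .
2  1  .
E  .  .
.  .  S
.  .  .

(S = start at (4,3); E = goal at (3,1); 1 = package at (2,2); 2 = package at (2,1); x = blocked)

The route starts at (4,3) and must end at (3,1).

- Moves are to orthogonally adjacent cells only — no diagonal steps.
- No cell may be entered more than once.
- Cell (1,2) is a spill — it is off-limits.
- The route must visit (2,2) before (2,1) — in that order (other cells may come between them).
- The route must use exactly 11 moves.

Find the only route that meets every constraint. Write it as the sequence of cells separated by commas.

The waypoints must appear in the order (2,2), (2,1), with no cell reused.
Route from (4,3): down 1 to (5,3), left 2 to (5,1), up 1 to (4,1), right 1 to (4,2), up 1 to (3,2), right 1 to (3,3), up 1 to (2,3), left 2 to (2,1), down 1 to (3,1) — 11 moves in all.
Check: order respected (1 at step 9, 2 at step 10); 11 moves as required.

(4,3), (5,3), (5,2), (5,1), (4,1), (4,2), (3,2), (3,3), (2,3), (2,2), (2,1), (3,1)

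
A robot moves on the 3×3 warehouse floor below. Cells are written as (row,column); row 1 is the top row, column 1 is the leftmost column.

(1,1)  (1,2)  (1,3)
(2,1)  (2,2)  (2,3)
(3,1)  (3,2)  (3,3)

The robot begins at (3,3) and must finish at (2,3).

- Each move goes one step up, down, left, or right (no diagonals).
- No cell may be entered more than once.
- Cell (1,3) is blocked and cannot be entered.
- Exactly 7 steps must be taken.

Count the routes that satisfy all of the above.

Need simple routes of exactly 7 moves from (3,3) to (2,3) (Manhattan distance 1, so 3 moves are spent on a detour and 3 undoing it).
Enumerating: (3,3) (3,2) (3,1) (2,1) (1,1) (1,2) (2,2) (2,3).
That gives 1 route.

1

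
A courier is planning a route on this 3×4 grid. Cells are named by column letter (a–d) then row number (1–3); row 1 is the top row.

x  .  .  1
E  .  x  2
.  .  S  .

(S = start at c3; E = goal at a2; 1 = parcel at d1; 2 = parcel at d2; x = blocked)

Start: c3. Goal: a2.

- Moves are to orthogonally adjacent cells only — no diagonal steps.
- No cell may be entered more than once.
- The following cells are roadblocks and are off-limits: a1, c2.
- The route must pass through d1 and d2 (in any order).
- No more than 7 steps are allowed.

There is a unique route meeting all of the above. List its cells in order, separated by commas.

Any route must reach d1 and d2 and still end at a2 within 7 moves, so the order of the required stops is forced.
Route from c3: right to d3, 2× up (reaching d1), 2× left (reaching b1), down to b2, left to a2 — 7 moves in all.
Check: all required cells visited; 7 ≤ 7 moves.

c3, d3, d2, d1, c1, b1, b2, a2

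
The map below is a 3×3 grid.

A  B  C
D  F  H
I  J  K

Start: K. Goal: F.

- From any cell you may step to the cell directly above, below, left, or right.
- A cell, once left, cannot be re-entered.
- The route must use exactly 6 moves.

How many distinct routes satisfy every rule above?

Need simple routes of exactly 6 moves from K to F (Manhattan distance 2, so 2 moves are spent on a detour and 2 undoing it).
Enumerating: K H C B A D F | K J I D A B F.
That gives 2 routes.

2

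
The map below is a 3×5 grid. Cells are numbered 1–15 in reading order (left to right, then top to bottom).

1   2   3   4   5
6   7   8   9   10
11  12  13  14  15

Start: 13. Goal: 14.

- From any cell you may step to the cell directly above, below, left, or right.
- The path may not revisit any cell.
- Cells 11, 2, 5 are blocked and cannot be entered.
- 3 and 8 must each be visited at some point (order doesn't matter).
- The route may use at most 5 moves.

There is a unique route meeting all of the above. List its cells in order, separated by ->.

13 -> 8 -> 3 -> 4 -> 9 -> 14

The 5-move cap with required stops at 3, 8 leaves no slack for detours.
Route from 13: up 2 to 3, right 1 to 4, down 2 to 14 — 5 moves in all.
Check: all required cells visited; 5 ≤ 5 moves.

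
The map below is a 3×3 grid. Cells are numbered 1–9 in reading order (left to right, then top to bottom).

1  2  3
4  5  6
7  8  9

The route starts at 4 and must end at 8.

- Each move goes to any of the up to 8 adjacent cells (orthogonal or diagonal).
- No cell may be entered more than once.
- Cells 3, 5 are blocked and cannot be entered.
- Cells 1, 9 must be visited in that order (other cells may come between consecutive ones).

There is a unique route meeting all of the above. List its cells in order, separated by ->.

4 -> 1 -> 2 -> 6 -> 9 -> 8

The waypoints must appear in the order 1, 9, with no cell reused.
Route from 4: up 1 to 1, right 1 to 2, down-right 1 to 6, down 1 to 9, left 1 to 8 — 5 moves in all.
Check: order respected (1 at step 1, 9 at step 4).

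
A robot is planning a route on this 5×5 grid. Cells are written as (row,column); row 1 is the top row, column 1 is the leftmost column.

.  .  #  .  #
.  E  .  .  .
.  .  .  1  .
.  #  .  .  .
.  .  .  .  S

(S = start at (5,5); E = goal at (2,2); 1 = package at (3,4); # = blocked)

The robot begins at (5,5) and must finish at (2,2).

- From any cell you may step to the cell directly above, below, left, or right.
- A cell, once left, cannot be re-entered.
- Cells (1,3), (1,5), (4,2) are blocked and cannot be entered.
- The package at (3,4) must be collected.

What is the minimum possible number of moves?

6

Any route passes through (3,4) somewhere between (5,5) and (2,2). Summing Manhattan distances along the two legs ((5,5) → (3,4) → (2,2)) gives a lower bound of 3 + 3 = 6 moves.
A route of 6 moves achieves this: (5,5) → (4,5) → (3,5) → (3,4) → (2,4) → (2,3) → (2,2).
Since 6 matches the lower bound, it is optimal.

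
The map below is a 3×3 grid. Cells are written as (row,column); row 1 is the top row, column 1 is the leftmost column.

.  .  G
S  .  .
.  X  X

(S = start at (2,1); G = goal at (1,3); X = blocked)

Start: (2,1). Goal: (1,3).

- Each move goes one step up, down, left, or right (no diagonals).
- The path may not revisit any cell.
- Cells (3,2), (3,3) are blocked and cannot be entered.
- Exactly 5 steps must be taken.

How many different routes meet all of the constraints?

Need simple routes of exactly 5 moves from (2,1) to (1,3) (Manhattan distance 3, so 1 moves are spent on a detour and 1 undoing it).
Enumerating: (2,1) (1,1) (1,2) (2,2) (2,3) (1,3).
That gives 1 route.

1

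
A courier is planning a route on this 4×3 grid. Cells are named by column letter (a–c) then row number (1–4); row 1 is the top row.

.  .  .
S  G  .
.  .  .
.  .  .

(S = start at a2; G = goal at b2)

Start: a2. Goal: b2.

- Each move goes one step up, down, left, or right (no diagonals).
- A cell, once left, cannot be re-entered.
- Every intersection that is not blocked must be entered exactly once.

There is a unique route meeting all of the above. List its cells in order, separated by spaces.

a2 a1 b1 c1 c2 c3 c4 b4 a4 a3 b3 b2

Need to visit all 12 open cells exactly once, starting at a2 and ending at b2.
Cell c1 has only two open neighbours (c2 and b1), so the path must pass straight through it: one of those is the cell it's entered from and the other is where it exits.
Route from a2: up to a1, 2× right (reaching c1), 3× down (reaching c4), 2× left (reaching a4), up to a3, right to b3, up to b2 — 11 moves in all.
Check: all 12 open cells covered.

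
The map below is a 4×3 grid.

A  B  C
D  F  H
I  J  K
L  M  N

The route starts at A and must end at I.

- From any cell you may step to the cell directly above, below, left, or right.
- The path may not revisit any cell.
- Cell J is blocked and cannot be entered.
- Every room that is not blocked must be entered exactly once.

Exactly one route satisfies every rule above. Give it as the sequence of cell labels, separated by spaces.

A D F B C H K N M L I

Need to visit all 11 open cells exactly once, starting at A and ending at I.
Cell N has only two open neighbours (K and M), so the path must pass straight through it: one of those is the cell it's entered from and the other is where it exits.
Route from A: down to D, right to F, up to B, right to C, 3× down (reaching N), 2× left (reaching L), up to I — 10 moves in all.
Check: all 11 open cells covered.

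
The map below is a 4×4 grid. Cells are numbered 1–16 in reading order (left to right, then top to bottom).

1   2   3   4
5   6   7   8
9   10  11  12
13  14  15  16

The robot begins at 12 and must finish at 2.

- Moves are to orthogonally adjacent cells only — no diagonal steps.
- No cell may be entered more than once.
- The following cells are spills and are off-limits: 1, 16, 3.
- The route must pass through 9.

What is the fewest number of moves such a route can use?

Any route passes through 9 somewhere between 12 and 2. Summing Manhattan distances along the two legs (12 → 9 → 2) gives a lower bound of 3 + 3 = 6 moves.
A route of 6 moves achieves this: 12 → 11 → 10 → 9 → 5 → 6 → 2.
Since 6 matches the lower bound, it is optimal.

6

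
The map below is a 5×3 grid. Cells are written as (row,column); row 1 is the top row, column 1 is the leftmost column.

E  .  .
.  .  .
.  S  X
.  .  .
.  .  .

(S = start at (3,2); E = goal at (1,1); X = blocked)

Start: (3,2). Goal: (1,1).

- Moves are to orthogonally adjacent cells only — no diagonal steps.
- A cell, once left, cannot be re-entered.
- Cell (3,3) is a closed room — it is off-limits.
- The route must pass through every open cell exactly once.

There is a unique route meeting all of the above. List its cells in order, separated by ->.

(3,2) -> (4,2) -> (4,3) -> (5,3) -> (5,2) -> (5,1) -> (4,1) -> (3,1) -> (2,1) -> (2,2) -> (2,3) -> (1,3) -> (1,2) -> (1,1)

Need to visit all 14 open cells exactly once, starting at (3,2) and ending at (1,1).
Route from (3,2): down to (4,2), right to (4,3), down to (5,3), 2× left (reaching (5,1)), 3× up (reaching (2,1)), 2× right (reaching (2,3)), up to (1,3), 2× left (reaching (1,1)) — 13 moves in all.
Check: all 14 open cells covered.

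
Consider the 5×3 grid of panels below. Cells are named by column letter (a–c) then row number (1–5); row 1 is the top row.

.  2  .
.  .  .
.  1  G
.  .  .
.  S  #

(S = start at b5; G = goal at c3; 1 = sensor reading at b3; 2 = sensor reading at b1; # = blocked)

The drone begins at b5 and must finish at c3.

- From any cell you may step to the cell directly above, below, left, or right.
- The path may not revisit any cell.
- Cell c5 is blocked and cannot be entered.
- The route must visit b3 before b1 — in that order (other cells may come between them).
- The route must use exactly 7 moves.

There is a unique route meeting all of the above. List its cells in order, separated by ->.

The waypoints must appear in the order b3, b1, with no cell reused.
Route from b5: up 4 to b1, right 1 to c1, down 2 to c3 — 7 moves in all.
Check: order respected (1 at step 2, 2 at step 4); 7 moves as required.

b5 -> b4 -> b3 -> b2 -> b1 -> c1 -> c2 -> c3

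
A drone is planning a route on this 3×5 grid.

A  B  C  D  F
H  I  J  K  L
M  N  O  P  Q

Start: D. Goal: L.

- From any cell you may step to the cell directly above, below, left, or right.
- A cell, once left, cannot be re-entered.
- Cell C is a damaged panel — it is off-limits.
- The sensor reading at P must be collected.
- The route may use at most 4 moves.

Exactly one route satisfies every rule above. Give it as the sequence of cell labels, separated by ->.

The budget equals the shortest possible length, so every move has to be on a shortest route through the required cells.
Route from D: down 2 to P, right 1 to Q, up 1 to L — 4 moves in all.
Check: all required cells visited; 4 ≤ 4 moves.

D -> K -> P -> Q -> L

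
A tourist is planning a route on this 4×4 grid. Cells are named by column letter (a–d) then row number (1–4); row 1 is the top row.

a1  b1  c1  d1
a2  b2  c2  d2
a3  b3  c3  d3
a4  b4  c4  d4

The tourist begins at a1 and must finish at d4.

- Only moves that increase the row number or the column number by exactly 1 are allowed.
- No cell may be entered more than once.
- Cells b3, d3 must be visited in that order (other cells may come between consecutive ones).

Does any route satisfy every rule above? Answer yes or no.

yes

One route that works: a1 → a2 → a3 → b3 → c3 → d3 → d4.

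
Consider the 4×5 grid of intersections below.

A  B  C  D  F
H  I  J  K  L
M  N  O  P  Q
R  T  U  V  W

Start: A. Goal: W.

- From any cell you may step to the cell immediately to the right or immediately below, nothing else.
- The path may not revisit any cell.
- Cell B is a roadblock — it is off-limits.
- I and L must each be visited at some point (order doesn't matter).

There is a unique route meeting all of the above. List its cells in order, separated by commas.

A, H, I, J, K, L, Q, W

Moves only go right or down, so the column and row indices never decrease.
Route from A: down to H, 4× right (reaching L), 2× down (reaching W) — 7 moves in all.
Check: all required cells visited.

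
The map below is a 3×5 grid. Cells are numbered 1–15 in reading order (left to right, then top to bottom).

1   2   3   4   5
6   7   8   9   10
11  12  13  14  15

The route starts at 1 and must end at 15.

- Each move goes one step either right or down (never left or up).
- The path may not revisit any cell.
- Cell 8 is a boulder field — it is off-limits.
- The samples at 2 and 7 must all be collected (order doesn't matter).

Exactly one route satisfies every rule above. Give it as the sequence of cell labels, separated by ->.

1 -> 2 -> 7 -> 12 -> 13 -> 14 -> 15

Moves only go right or down, so the column and row indices never decrease.
Route from 1: right to 2, 2× down (reaching 12), 3× right (reaching 15) — 6 moves in all.
Check: all required cells visited.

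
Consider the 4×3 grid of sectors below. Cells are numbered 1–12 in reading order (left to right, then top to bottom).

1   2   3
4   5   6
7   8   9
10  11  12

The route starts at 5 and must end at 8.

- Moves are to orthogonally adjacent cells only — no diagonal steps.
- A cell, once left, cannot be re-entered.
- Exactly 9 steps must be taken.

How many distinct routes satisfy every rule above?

4

Need simple routes of exactly 9 moves from 5 to 8 (Manhattan distance 1, so 4 moves are spent on a detour and 4 undoing it).
Enumerating: 5 2 1 4 7 10 11 12 9 8 | 5 2 3 6 9 12 11 10 7 8 | 5 4 1 2 3 6 9 12 11 8 | 5 6 3 2 1 4 7 10 11 8.
That gives 4 routes.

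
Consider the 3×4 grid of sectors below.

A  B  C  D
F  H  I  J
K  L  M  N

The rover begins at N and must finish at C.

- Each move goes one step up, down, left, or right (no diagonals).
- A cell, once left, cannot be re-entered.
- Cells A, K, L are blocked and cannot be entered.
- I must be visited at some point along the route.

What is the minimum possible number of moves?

Any route passes through I somewhere between N and C. Summing Manhattan distances along the two legs (N → I → C) gives a lower bound of 2 + 1 = 3 moves.
A route of 3 moves achieves this: N → J → I → C.
Since 3 matches the lower bound, it is optimal.

3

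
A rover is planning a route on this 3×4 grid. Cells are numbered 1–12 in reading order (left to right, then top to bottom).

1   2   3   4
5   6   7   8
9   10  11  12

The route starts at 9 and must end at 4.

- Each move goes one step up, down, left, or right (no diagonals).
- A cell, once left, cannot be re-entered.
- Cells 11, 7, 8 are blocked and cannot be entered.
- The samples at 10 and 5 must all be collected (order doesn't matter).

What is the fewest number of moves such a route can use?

Any route passes through 10 and 5 in some order between 9 and 4. Summing Manhattan distances along each leg and taking the cheapest ordering (9 → 10 → 5 → 4) gives a lower bound of 1 + 2 + 4 = 7 moves.
A route of 7 moves achieves this: 9 → 10 → 6 → 5 → 1 → 2 → 3 → 4.
Since 7 matches the lower bound, it is optimal.

7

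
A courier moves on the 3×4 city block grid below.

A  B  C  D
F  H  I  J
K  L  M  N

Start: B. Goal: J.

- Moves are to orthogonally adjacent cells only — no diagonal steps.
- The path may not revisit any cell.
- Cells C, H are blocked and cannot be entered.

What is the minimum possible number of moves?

The Manhattan distance from B to J is |1−2| + |2−4| = 3, so at least 3 moves are needed.
That bound ignores the blocked cells. Measuring each leg by the fewest moves that actually steer around them (B→J: 7) raises the lower bound to 7.
A route of 7 moves exists: B → A → F → K → L → M → I → J.
Since 7 matches that lower bound, it is optimal.

7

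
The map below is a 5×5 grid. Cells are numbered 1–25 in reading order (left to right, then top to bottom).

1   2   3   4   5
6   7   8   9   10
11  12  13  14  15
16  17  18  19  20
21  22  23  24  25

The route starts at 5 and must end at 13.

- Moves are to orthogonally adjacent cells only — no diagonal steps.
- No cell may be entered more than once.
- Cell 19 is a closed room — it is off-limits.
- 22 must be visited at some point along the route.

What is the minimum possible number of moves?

Any route passes through 22 somewhere between 5 and 13. Summing Manhattan distances along the two legs (5 → 22 → 13) gives a lower bound of 7 + 3 = 10 moves.
A route of 10 moves achieves this: 5 → 10 → 15 → 20 → 25 → 24 → 23 → 22 → 17 → 12 → 13.
Since 10 matches the lower bound, it is optimal.

10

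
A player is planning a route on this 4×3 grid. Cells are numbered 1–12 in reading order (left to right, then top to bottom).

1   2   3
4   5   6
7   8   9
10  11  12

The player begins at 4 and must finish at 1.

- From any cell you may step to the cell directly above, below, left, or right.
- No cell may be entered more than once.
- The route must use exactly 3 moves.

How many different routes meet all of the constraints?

Need simple routes of exactly 3 moves from 4 to 1 (Manhattan distance 1, so 1 moves are spent on a detour and 1 undoing it).
Enumerating: 4 5 2 1.
That gives 1 route.

1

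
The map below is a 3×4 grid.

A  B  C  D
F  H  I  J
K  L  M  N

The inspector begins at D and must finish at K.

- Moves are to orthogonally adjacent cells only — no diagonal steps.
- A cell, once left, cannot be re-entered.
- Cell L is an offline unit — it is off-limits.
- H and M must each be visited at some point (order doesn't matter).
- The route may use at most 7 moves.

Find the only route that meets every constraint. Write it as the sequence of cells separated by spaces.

D J N M I H F K

Any route must reach H and M and still end at K within 7 moves, so the order of the required stops is forced.
Route from D: down 2 to N, left 1 to M, up 1 to I, left 2 to F, down 1 to K — 7 moves in all.
Check: all required cells visited; 7 ≤ 7 moves.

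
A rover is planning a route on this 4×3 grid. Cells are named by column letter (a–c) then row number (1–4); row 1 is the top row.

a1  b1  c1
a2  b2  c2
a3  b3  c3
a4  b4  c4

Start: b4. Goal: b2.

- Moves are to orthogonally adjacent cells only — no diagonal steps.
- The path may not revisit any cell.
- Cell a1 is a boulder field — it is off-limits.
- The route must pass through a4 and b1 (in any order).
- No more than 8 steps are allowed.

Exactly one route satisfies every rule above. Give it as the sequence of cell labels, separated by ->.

Any route must reach a4 and b1 and still end at b2 within 8 moves, so the order of the required stops is forced.
Route from b4: left 1 to a4, up 1 to a3, right 2 to c3, up 2 to c1, left 1 to b1, down 1 to b2 — 8 moves in all.
Check: all required cells visited; 8 ≤ 8 moves.

b4 -> a4 -> a3 -> b3 -> c3 -> c2 -> c1 -> b1 -> b2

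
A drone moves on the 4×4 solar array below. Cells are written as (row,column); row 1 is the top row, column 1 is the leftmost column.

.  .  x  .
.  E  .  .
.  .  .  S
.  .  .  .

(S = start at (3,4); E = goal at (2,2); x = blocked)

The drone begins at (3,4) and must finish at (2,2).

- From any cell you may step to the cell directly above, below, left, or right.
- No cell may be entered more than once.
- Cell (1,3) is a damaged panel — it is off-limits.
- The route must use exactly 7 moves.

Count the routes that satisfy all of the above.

12

Need simple routes of exactly 7 moves from (3,4) to (2,2) (Manhattan distance 3, so 2 moves are spent on a detour and 2 undoing it).
Branch systematically from the start, pruning whenever the remaining move budget drops below the Manhattan distance to (2,2) or differs from it in parity. Grouping the completions by first move — via (2,4): 2; via (4,4): 5; via (3,3): 5 — and summing: 2 + 5 + 5 = 12.
That gives 12 routes.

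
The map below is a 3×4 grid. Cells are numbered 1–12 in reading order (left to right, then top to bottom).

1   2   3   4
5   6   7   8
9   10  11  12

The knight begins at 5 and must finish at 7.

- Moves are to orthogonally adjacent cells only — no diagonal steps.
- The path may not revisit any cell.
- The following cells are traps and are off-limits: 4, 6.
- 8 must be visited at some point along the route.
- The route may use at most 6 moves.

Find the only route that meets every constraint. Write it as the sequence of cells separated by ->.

Any route must reach 8 and still end at 7 within 6 moves, so the order of the required stops is forced.
Route from 5: down 1 to 9, right 3 to 12, up 1 to 8, left 1 to 7 — 6 moves in all.
Check: all required cells visited; 6 ≤ 6 moves.

5 -> 9 -> 10 -> 11 -> 12 -> 8 -> 7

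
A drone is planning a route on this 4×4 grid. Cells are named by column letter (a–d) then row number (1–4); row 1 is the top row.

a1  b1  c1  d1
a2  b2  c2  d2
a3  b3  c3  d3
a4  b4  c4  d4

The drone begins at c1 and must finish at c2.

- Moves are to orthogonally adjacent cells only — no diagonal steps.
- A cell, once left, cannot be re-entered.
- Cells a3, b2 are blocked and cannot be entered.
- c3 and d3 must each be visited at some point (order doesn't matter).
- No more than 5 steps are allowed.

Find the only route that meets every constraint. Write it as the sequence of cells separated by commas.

c1, d1, d2, d3, c3, c2

The 5-move cap with required stops at c3, d3 leaves no slack for detours.
Route from c1: right 1 to d1, down 2 to d3, left 1 to c3, up 1 to c2 — 5 moves in all.
Check: all required cells visited; 5 ≤ 5 moves.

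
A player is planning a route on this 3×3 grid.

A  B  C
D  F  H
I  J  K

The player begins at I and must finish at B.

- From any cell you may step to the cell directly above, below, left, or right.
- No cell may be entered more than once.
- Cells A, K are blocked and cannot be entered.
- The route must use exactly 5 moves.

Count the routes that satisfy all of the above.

Need simple routes of exactly 5 moves from I to B (Manhattan distance 3, so 1 moves are spent on a detour and 1 undoing it).
Enumerating: I D F H C B | I J F H C B.
That gives 2 routes.

2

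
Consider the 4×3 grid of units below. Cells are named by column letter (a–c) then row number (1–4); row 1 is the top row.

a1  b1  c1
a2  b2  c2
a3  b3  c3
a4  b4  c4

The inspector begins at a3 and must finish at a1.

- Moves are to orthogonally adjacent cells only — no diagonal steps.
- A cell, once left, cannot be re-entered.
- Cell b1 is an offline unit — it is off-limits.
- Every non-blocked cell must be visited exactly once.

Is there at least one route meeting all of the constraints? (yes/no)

no

Cell c1 has only one open neighbour but is neither the start nor the goal, so a Hamiltonian route would have to both enter and leave it through the same neighbour — impossible without revisiting.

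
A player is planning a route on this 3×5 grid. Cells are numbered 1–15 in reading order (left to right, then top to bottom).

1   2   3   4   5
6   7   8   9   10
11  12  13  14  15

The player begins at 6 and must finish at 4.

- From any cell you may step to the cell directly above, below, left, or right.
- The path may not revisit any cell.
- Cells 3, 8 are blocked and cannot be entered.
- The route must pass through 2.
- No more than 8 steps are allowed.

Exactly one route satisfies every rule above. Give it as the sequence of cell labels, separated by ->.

The 8-move cap with required stops at 2 leaves no slack for detours.
Route from 6: up to 1, right to 2, 2× down (reaching 12), 2× right (reaching 14), 2× up (reaching 4) — 8 moves in all.
Check: all required cells visited; 8 ≤ 8 moves.

6 -> 1 -> 2 -> 7 -> 12 -> 13 -> 14 -> 9 -> 4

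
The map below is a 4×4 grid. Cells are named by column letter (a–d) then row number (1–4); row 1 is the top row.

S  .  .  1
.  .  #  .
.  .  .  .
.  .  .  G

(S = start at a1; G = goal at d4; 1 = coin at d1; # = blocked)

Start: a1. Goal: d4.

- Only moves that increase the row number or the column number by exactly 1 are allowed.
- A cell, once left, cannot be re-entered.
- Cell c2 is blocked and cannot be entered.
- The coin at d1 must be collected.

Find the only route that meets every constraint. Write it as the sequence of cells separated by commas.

Moves only go right or down, so the column and row indices never decrease.
Route from a1: right 3 to d1, down 3 to d4 — 6 moves in all.
Check: all required cells visited.

a1, b1, c1, d1, d2, d3, d4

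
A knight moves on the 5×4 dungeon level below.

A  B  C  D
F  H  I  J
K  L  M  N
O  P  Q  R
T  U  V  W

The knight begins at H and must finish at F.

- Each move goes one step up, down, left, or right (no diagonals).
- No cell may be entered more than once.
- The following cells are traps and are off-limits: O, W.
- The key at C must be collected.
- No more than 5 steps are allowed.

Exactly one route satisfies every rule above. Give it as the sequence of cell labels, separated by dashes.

H - I - C - B - A - F

Any route must reach C and still end at F within 5 moves, so the order of the required stops is forced.
Route from H: right to I, up to C, 2× left (reaching A), down to F — 5 moves in all.
Check: all required cells visited; 5 ≤ 5 moves.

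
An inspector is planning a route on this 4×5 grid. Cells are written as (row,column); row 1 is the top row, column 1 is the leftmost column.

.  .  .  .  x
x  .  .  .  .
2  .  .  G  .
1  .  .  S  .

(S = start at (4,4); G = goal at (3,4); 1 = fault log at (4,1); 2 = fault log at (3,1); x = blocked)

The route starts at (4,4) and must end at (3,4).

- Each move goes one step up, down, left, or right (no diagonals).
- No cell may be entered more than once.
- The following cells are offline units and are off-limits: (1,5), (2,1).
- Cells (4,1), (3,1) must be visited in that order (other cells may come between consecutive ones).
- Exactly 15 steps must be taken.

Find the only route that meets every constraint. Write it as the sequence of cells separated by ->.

(4,4) -> (4,3) -> (4,2) -> (4,1) -> (3,1) -> (3,2) -> (3,3) -> (2,3) -> (2,2) -> (1,2) -> (1,3) -> (1,4) -> (2,4) -> (2,5) -> (3,5) -> (3,4)

The waypoints must appear in the order (4,1), (3,1), with no cell reused.
Route from (4,4): left 3 to (4,1), up 1 to (3,1), right 2 to (3,3), up 1 to (2,3), left 1 to (2,2), up 1 to (1,2), right 2 to (1,4), down 1 to (2,4), right 1 to (2,5), down 1 to (3,5), left 1 to (3,4) — 15 moves in all.
Check: order respected (1 at step 3, 2 at step 4); 15 moves as required.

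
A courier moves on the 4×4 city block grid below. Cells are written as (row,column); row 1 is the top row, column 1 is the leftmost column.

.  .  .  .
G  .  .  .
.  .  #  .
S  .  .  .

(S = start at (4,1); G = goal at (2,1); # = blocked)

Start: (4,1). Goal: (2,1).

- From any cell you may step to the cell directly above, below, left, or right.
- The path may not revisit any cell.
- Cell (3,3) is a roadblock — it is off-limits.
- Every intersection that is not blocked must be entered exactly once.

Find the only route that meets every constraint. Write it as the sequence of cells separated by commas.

(4,1), (3,1), (3,2), (4,2), (4,3), (4,4), (3,4), (2,4), (1,4), (1,3), (2,3), (2,2), (1,2), (1,1), (2,1)

Need to visit all 15 open cells exactly once, starting at (4,1) and ending at (2,1).
Cell (4,4) has only two open neighbours ((3,4) and (4,3)), so the path must pass straight through it: one of those is the cell it's entered from and the other is where it exits.
Route from (4,1): up to (3,1), right to (3,2), down to (4,2), 2× right (reaching (4,4)), 3× up (reaching (1,4)), left to (1,3), down to (2,3), left to (2,2), up to (1,2), left to (1,1), down to (2,1) — 14 moves in all.
Check: all 15 open cells covered.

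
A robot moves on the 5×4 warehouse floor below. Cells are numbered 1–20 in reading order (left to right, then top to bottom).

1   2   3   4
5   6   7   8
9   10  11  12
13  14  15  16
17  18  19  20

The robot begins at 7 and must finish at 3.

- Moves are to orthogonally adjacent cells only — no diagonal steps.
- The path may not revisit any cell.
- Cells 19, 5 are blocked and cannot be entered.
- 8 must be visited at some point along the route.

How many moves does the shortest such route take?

3

Any route passes through 8 somewhere between 7 and 3. Summing Manhattan distances along the two legs (7 → 8 → 3) gives a lower bound of 1 + 2 = 3 moves.
A route of 3 moves achieves this: 7 → 8 → 4 → 3.
Since 3 matches the lower bound, it is optimal.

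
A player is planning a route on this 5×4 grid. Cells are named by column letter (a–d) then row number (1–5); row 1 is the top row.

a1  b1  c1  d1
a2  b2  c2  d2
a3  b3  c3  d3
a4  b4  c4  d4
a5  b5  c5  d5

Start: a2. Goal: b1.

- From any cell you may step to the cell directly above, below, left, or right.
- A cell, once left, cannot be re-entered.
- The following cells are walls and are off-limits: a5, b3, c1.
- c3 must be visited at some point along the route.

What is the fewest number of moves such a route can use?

Any route passes through c3 somewhere between a2 and b1. Summing Manhattan distances along the two legs (a2 → c3 → b1) gives a lower bound of 3 + 3 = 6 moves.
The shortest route satisfying every rule uses 8 moves: a2 → a3 → a4 → b4 → c4 → c3 → c2 → b2 → b1.
The bound of 6 isn't tight here; checking systematically, no route of length 6 through 7 satisfies every constraint, so 8 is the minimum.

8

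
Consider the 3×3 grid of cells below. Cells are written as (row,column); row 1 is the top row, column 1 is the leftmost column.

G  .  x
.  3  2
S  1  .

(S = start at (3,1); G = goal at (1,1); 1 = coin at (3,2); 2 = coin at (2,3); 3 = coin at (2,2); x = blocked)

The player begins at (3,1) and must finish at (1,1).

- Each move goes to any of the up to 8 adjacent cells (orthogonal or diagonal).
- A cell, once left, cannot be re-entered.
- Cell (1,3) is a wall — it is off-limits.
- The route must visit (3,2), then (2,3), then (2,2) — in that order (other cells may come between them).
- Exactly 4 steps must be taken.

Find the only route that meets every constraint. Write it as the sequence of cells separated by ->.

The waypoints must appear in the order (3,2), (2,3), (2,2), with no cell reused.
Route from (3,1): right 1 to (3,2), up-right 1 to (2,3), left 1 to (2,2), up-left 1 to (1,1) — 4 moves in all.
Check: order respected (1 at step 1, 2 at step 2, 3 at step 3); 4 moves as required.

(3,1) -> (3,2) -> (2,3) -> (2,2) -> (1,1)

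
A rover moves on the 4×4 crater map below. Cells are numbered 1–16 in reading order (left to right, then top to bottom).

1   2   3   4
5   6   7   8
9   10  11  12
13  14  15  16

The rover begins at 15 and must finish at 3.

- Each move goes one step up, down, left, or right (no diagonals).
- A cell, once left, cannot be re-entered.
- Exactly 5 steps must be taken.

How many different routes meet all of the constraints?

Need simple routes of exactly 5 moves from 15 to 3 (Manhattan distance 3, so 1 moves are spent on a detour and 1 undoing it).
Branch systematically from the start, pruning whenever the remaining move budget drops below the Manhattan distance to 3 or differs from it in parity. Grouping the completions by first move — via 11: 6; via 14: 3; via 16: 3 — and summing: 6 + 3 + 3 = 12.
That gives 12 routes.

12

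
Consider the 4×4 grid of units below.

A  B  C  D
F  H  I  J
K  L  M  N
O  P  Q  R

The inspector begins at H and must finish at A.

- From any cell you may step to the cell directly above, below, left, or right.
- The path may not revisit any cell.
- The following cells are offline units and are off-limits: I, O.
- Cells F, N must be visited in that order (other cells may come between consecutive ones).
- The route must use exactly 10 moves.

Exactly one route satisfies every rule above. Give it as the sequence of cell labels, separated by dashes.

H - F - K - L - M - N - J - D - C - B - A

The waypoints must appear in the order F, N, with no cell reused.
Route from H: left to F, down to K, 3× right (reaching N), 2× up (reaching D), 3× left (reaching A) — 10 moves in all.
Check: order respected (F at step 1, N at step 5); 10 moves as required.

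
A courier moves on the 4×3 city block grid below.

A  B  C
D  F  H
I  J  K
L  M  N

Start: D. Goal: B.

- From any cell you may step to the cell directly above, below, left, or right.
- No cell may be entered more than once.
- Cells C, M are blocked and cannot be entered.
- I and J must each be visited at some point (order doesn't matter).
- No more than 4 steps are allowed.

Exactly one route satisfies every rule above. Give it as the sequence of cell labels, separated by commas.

D, I, J, F, B

The budget equals the shortest possible length, so every move has to be on a shortest route through the required cells.
Route from D: down 1 to I, right 1 to J, up 2 to B — 4 moves in all.
Check: all required cells visited; 4 ≤ 4 moves.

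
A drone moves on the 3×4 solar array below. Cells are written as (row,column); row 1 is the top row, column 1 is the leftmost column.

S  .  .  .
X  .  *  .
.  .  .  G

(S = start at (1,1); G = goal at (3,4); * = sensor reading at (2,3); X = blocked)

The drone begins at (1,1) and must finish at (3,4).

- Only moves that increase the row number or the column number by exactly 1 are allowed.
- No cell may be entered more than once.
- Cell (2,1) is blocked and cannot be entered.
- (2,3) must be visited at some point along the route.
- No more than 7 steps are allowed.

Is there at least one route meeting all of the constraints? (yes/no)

yes

One route that works: (1,1) → (1,2) → (2,2) → (2,3) → (3,3) → (3,4).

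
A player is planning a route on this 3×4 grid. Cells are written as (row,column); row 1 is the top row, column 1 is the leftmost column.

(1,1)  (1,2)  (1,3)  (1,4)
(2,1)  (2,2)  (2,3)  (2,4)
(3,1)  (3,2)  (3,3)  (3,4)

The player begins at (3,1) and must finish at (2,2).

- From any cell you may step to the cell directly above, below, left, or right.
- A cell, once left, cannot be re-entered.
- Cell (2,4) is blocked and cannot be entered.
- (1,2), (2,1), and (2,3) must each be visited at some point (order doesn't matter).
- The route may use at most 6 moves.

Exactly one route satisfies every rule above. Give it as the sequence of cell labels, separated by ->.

(3,1) -> (2,1) -> (1,1) -> (1,2) -> (1,3) -> (2,3) -> (2,2)

The 6-move cap with required stops at (1,2), (2,1), (2,3) leaves no slack for detours.
Route from (3,1): 2× up (reaching (1,1)), 2× right (reaching (1,3)), down to (2,3), left to (2,2) — 6 moves in all.
Check: all required cells visited; 6 ≤ 6 moves.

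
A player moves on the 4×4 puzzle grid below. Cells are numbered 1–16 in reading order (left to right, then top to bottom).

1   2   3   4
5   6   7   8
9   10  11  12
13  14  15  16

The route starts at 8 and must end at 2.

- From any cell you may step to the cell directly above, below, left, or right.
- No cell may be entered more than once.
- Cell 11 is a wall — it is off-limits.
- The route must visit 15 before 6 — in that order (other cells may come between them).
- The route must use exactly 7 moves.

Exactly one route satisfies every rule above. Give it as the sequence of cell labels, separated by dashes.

The waypoints must appear in the order 15, 6, with no cell reused.
Route from 8: down 2 to 16, left 2 to 14, up 3 to 2 — 7 moves in all.
Check: order respected (15 at step 3, 6 at step 6); 7 moves as required.

8 - 12 - 16 - 15 - 14 - 10 - 6 - 2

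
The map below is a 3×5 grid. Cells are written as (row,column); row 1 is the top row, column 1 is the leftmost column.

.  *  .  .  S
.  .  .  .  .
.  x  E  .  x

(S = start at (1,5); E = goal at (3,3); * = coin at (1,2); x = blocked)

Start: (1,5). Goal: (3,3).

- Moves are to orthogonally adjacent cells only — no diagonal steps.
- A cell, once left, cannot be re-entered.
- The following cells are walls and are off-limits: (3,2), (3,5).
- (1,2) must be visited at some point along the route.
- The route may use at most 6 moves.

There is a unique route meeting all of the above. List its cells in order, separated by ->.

The 6-move cap with required stops at (1,2) leaves no slack for detours.
Route from (1,5): left 3 to (1,2), down 1 to (2,2), right 1 to (2,3), down 1 to (3,3) — 6 moves in all.
Check: all required cells visited; 6 ≤ 6 moves.

(1,5) -> (1,4) -> (1,3) -> (1,2) -> (2,2) -> (2,3) -> (3,3)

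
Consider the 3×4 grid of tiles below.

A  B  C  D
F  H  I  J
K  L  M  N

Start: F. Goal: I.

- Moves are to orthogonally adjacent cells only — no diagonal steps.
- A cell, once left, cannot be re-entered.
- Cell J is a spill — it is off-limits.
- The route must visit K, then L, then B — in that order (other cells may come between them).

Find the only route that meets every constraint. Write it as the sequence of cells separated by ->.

The waypoints must appear in the order K, L, B, with no cell reused.
Route from F: down 1 to K, right 1 to L, up 2 to B, right 1 to C, down 1 to I — 6 moves in all.
Check: order respected (K at step 1, L at step 2, B at step 4).

F -> K -> L -> H -> B -> C -> I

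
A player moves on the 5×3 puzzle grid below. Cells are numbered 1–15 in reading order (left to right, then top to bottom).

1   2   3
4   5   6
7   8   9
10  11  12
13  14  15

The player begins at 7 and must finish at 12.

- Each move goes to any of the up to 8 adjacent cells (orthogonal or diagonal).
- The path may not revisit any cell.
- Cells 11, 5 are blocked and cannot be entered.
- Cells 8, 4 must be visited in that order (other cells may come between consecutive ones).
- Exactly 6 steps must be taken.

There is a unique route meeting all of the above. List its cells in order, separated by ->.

7 -> 8 -> 4 -> 2 -> 6 -> 9 -> 12

The waypoints must appear in the order 8, 4, with no cell reused.
Route from 7: right 1 to 8, up-left 1 to 4, up-right 1 to 2, down-right 1 to 6, down 2 to 12 — 6 moves in all.
Check: order respected (8 at step 1, 4 at step 2); 6 moves as required.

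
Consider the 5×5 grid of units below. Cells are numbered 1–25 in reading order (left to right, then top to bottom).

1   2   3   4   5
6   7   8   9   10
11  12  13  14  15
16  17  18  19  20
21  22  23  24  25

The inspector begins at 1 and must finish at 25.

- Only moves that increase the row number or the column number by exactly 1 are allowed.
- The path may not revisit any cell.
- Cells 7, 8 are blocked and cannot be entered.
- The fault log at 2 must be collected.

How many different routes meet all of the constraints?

A right/down-only route from 1 to 25 makes exactly 4 down-moves and 4 right-moves in some order.
With no other constraints that would be C(8,4) = 70 routes.
Split at 2 and multiply the segment counts (each segment already excludes blocked cells): 1→2: 1; 2→25: 5; product = 5.
That gives 5 routes.

5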